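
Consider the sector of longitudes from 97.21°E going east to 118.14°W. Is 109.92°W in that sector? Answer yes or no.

No

Band width going east from +97.21° to -118.14°: ((-118.14 − 97.21) mod 360) = 144.65°.
Offset of -109.92° east of the west edge: ((-109.92 − 97.21) mod 360) = 152.87°.
152.87° > 144.65° ⇒ outside.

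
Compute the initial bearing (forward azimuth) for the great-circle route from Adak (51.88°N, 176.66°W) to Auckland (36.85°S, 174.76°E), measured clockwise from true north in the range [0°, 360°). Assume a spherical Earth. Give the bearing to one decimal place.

Δλ = 174.76 − -176.66 = 351.42°; wrapped into (−180°, 180°]: -8.58°.
θ = atan2( sin Δλ · cos φ₂ , cos φ₁ · sin φ₂ − sin φ₁ · cos φ₂ · cos Δλ )
  = atan2(-0.11938, -0.99271) = -173.143° → normalised to [0°, 360°): 186.857°.

186.9°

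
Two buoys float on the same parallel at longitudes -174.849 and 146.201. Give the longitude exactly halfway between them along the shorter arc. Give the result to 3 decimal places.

Signed shortest Δλ from -174.849° to +146.201° is -38.950°.
Midpoint longitude = -174.849° + (-38.950°)/2 = -174.849° − 19.475° = -194.324°.
Normalise into (−180°, 180°]: +165.676°.
(The naïve average (-174.849 + +146.201)/2 = -14.324° is on the wrong side of the globe.)

+165.676°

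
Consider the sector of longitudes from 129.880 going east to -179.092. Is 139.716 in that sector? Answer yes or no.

Band width going east from +129.880° to -179.092°: ((-179.092 − 129.880) mod 360) = 51.028°.
Offset of +139.716° east of the west edge: ((139.716 − 129.880) mod 360) = 9.836°.
9.836° ≤ 51.028° ⇒ inside.

Yes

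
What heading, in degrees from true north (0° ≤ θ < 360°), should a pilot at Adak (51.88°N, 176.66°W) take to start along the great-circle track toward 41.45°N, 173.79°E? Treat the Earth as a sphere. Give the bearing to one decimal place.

Δλ = 173.79 − -176.66 = 350.45°; wrapped into (−180°, 180°]: -9.55°.
θ = atan2( sin Δλ · cos φ₂ , cos φ₁ · sin φ₂ − sin φ₁ · cos φ₂ · cos Δλ )
  = atan2(-0.12435, -0.17286) = -144.269° → normalised to [0°, 360°): 215.731°.

215.7°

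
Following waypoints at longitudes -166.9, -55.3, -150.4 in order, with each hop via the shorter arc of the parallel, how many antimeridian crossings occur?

0

Leg 1: -166.9° → -55.3°, shortest Δλ = 111.6° (east) — does not cross 180°.
Leg 2: -55.3° → -150.4°, shortest Δλ = -95.1° (west) — does not cross 180°.
Total crossings: 0.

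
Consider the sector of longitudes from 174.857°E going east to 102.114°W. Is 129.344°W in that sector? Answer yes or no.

Yes

Band width going east from +174.857° to -102.114°: ((-102.114 − 174.857) mod 360) = 83.029°.
Offset of -129.344° east of the west edge: ((-129.344 − 174.857) mod 360) = 55.799°.
55.799° ≤ 83.029° ⇒ inside.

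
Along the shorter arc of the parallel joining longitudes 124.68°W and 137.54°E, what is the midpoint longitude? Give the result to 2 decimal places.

Signed shortest Δλ from -124.68° to +137.54° is -97.78°.
Midpoint longitude = -124.68° + (-97.78°)/2 = -124.68° − 48.89° = -173.57°.
(The naïve average (-124.68 + +137.54)/2 = 6.43° is on the wrong side of the globe.)

173.57°W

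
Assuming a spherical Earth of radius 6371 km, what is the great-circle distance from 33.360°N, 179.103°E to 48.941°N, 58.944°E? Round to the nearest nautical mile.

4924 nmi

Δλ = 58.944 − 179.103 = -120.159°.
Δφ = 48.941 − 33.360 = 15.581°.
a = sin²(Δφ/2) + cos φ₁ · cos φ₂ · sin²(Δλ/2) = 0.430491.
c = 2·atan2(√a, √(1−a)) = 1.43133 rad → d = 6371·c ≈ 9118.98 km ≈ 4923.85 nmi.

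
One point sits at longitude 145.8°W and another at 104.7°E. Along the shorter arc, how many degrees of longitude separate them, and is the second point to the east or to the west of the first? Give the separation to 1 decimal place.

109.5° west

Raw difference: 104.7 − -145.8 = 250.5°.
Normalise into (−180°, 180°]: 250.5° − 360° = -109.5°.
Negative ⇒ the second point lies to the west; separation 109.5°.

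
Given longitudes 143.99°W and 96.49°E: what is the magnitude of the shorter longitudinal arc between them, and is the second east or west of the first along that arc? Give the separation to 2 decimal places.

119.52° west

Raw difference: 96.49 − -143.99 = 240.48°.
Normalise into (−180°, 180°]: 240.48° − 360° = -119.52°.
Negative ⇒ the second point lies to the west; separation 119.52°.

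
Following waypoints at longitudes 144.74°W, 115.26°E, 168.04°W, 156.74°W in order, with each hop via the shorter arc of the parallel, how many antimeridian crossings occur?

Leg 1: -144.74° → +115.26°, shortest Δλ = -100.0° (west) — crosses 180°.
Leg 2: +115.26° → -168.04°, shortest Δλ = 76.7° (east) — crosses 180°.
Leg 3: -168.04° → -156.74°, shortest Δλ = 11.3° (east) — does not cross 180°.
Total crossings: 2.

2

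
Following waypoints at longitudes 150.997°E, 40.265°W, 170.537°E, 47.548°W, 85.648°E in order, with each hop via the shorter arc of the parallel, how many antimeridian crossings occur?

3

Leg 1: +150.997° → -40.265°, shortest Δλ = 168.738° (east) — crosses 180°.
Leg 2: -40.265° → +170.537°, shortest Δλ = -149.198° (west) — crosses 180°.
Leg 3: +170.537° → -47.548°, shortest Δλ = 141.915° (east) — crosses 180°.
Leg 4: -47.548° → +85.648°, shortest Δλ = 133.196° (east) — does not cross 180°.
Total crossings: 3.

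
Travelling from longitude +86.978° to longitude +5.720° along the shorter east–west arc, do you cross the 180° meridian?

Signed shortest Δλ = ((5.720 − 86.978 + 180) mod 360) − 180 = -81.258°.
Going west by 81.258° from +86.978° reaches +5.720° without touching 180°.

No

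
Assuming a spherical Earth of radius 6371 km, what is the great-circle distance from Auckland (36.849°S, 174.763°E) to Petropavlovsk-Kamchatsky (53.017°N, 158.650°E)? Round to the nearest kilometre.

10113 km

Δλ = 158.650 − 174.763 = -16.113°.
Δφ = 53.017 − -36.849 = 89.866°.
a = sin²(Δφ/2) + cos φ₁ · cos φ₂ · sin²(Δλ/2) = 0.508286.
c = 2·atan2(√a, √(1−a)) = 1.58737 rad → d = 6371·c ≈ 10113.13 km.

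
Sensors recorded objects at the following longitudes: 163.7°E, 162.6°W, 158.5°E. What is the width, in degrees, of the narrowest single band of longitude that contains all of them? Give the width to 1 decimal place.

Sort the longitudes: -162.6°, +158.5°, +163.7°.
Eastward gaps between consecutive values (wrapping around): 321.1°, 5.2°, 33.7°.
Largest gap = 321.1° ⇒ minimal covering band is its complement: 360° − 321.1° = 38.9°.
Band runs from +158.5° eastward to -162.6°, crossing the antimeridian.

38.9°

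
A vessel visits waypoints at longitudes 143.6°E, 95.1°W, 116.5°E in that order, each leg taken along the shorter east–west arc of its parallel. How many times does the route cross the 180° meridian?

2

Leg 1: +143.6° → -95.1°, shortest Δλ = 121.3° (east) — crosses 180°.
Leg 2: -95.1° → +116.5°, shortest Δλ = -148.4° (west) — crosses 180°.
Total crossings: 2.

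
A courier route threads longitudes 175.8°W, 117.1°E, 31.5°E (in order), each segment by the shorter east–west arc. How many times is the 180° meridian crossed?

1

Leg 1: -175.8° → +117.1°, shortest Δλ = -67.1° (west) — crosses 180°.
Leg 2: +117.1° → +31.5°, shortest Δλ = -85.6° (west) — does not cross 180°.
Total crossings: 1.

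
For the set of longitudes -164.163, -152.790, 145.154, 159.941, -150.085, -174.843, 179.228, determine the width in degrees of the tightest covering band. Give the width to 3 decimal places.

64.761°

Sort the longitudes: -174.843°, -164.163°, -152.790°, -150.085°, +145.154°, +159.941°, +179.228°.
Eastward gaps between consecutive values (wrapping around): 10.680°, 11.373°, 2.705°, 295.239°, 14.787°, 19.287°, 5.929°.
Largest gap = 295.239° ⇒ minimal covering band is its complement: 360° − 295.239° = 64.761°.
Band runs from +145.154° eastward to -150.085°, crossing the antimeridian.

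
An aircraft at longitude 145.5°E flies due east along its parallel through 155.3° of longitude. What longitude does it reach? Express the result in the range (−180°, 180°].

Start at +145.5°; shift +155.3° → +300.8°.
+300.8° lies outside (−180°, 180°]; subtract 360° → -59.2°.

59.2°W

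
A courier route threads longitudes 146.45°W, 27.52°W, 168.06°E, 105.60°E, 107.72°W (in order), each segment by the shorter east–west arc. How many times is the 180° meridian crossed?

2

Leg 1: -146.45° → -27.52°, shortest Δλ = 118.93° (east) — does not cross 180°.
Leg 2: -27.52° → +168.06°, shortest Δλ = -164.42° (west) — crosses 180°.
Leg 3: +168.06° → +105.60°, shortest Δλ = -62.46° (west) — does not cross 180°.
Leg 4: +105.60° → -107.72°, shortest Δλ = 146.68° (east) — crosses 180°.
Total crossings: 2.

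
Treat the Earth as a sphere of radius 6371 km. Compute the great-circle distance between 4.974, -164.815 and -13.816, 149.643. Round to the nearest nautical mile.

2938 nmi

Δλ = 149.643 − -164.815 = 314.458°; wrapped into (−180°, 180°]: -45.542°.
Δφ = -13.816 − 4.974 = -18.790°.
a = sin²(Δφ/2) + cos φ₁ · cos φ₂ · sin²(Δλ/2) = 0.171572.
c = 2·atan2(√a, √(1−a)) = 0.85415 rad → d = 6371·c ≈ 5441.82 km ≈ 2938.35 nmi.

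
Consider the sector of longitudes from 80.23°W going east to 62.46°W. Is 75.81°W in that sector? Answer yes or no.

Yes

Band width going east from -80.23° to -62.46°: ((-62.46 − -80.23) mod 360) = 17.77°.
Offset of -75.81° east of the west edge: ((-75.81 − -80.23) mod 360) = 4.42°.
4.42° ≤ 17.77° ⇒ inside.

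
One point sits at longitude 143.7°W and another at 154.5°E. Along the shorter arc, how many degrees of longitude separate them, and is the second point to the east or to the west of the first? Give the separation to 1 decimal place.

61.8° west

Raw difference: 154.5 − -143.7 = 298.2°.
Normalise into (−180°, 180°]: 298.2° − 360° = -61.8°.
Negative ⇒ the second point lies to the west; separation 61.8°.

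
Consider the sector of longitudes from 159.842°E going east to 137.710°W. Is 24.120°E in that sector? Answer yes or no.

Band width going east from +159.842° to -137.710°: ((-137.710 − 159.842) mod 360) = 62.448°.
Offset of +24.120° east of the west edge: ((24.120 − 159.842) mod 360) = 224.278°.
224.278° > 62.448° ⇒ outside.

No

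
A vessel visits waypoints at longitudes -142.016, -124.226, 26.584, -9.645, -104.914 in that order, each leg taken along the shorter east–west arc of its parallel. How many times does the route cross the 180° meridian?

0

Leg 1: -142.016° → -124.226°, shortest Δλ = 17.79° (east) — does not cross 180°.
Leg 2: -124.226° → +26.584°, shortest Δλ = 150.81° (east) — does not cross 180°.
Leg 3: +26.584° → -9.645°, shortest Δλ = -36.229° (west) — does not cross 180°.
Leg 4: -9.645° → -104.914°, shortest Δλ = -95.269° (west) — does not cross 180°.
Total crossings: 0.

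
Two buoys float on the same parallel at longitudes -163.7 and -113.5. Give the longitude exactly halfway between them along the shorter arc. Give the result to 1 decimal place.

-138.6°

Signed shortest Δλ from -163.7° to -113.5° is +50.2°.
Midpoint longitude = -163.7° + (+50.2°)/2 = -163.7° + 25.1° = -138.6°.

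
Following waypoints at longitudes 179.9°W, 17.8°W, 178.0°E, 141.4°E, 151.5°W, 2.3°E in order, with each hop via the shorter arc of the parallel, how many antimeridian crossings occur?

Leg 1: -179.9° → -17.8°, shortest Δλ = 162.1° (east) — does not cross 180°.
Leg 2: -17.8° → +178.0°, shortest Δλ = -164.2° (west) — crosses 180°.
Leg 3: +178.0° → +141.4°, shortest Δλ = -36.6° (west) — does not cross 180°.
Leg 4: +141.4° → -151.5°, shortest Δλ = 67.1° (east) — crosses 180°.
Leg 5: -151.5° → +2.3°, shortest Δλ = 153.8° (east) — does not cross 180°.
Total crossings: 2.

2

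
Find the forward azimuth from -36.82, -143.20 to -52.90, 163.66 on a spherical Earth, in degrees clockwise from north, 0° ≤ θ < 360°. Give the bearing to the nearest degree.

229°

Δλ = 163.66 − -143.20 = 306.86°; wrapped into (−180°, 180°]: -53.14°.
θ = atan2( sin Δλ · cos φ₂ , cos φ₁ · sin φ₂ − sin φ₁ · cos φ₂ · cos Δλ )
  = atan2(-0.48263, -0.42163) = -131.141° → normalised to [0°, 360°): 228.859°.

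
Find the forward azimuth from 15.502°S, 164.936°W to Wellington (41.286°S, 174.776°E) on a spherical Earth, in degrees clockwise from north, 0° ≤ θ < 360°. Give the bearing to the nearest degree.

210°

Δλ = 174.776 − -164.936 = 339.712°; wrapped into (−180°, 180°]: -20.288°.
θ = atan2( sin Δλ · cos φ₂ , cos φ₁ · sin φ₂ − sin φ₁ · cos φ₂ · cos Δλ )
  = atan2(-0.26055, -0.44744) = -149.787° → normalised to [0°, 360°): 210.213°.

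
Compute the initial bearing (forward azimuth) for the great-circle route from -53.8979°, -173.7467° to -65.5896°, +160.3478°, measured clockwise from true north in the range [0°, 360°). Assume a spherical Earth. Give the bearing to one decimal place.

217.4°

Δλ = 160.3478 − -173.7467 = 334.0945°; wrapped into (−180°, 180°]: -25.9055°.
θ = atan2( sin Δλ · cos φ₂ , cos φ₁ · sin φ₂ − sin φ₁ · cos φ₂ · cos Δλ )
  = atan2(-0.18055, -0.23620) = -142.605° → normalised to [0°, 360°): 217.395°.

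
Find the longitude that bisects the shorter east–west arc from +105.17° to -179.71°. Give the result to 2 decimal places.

Signed shortest Δλ from +105.17° to -179.71° is +75.12°.
Midpoint longitude = +105.17° + (+75.12°)/2 = +105.17° + 37.56° = +142.73°.
(The naïve average (+105.17 + -179.71)/2 = -37.27° is on the wrong side of the globe.)

+142.73°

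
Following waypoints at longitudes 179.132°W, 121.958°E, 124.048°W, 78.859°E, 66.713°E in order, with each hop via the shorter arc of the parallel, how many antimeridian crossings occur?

Leg 1: -179.132° → +121.958°, shortest Δλ = -58.91° (west) — crosses 180°.
Leg 2: +121.958° → -124.048°, shortest Δλ = 113.994° (east) — crosses 180°.
Leg 3: -124.048° → +78.859°, shortest Δλ = -157.093° (west) — crosses 180°.
Leg 4: +78.859° → +66.713°, shortest Δλ = -12.146° (west) — does not cross 180°.
Total crossings: 3.

3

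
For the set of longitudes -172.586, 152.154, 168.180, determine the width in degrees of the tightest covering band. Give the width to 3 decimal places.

Sort the longitudes: -172.586°, +152.154°, +168.180°.
Eastward gaps between consecutive values (wrapping around): 324.740°, 16.026°, 19.234°.
Largest gap = 324.740° ⇒ minimal covering band is its complement: 360° − 324.740° = 35.260°.
Band runs from +152.154° eastward to -172.586°, crossing the antimeridian.

35.260°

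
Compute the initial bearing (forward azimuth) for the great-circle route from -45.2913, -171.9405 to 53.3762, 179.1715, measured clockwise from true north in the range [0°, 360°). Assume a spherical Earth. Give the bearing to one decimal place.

354.6°

Δλ = 179.1715 − -171.9405 = 351.1120°; wrapped into (−180°, 180°]: -8.8880°.
θ = atan2( sin Δλ · cos φ₂ , cos φ₁ · sin φ₂ − sin φ₁ · cos φ₂ · cos Δλ )
  = atan2(-0.09217, 0.98349) = -5.354° → normalised to [0°, 360°): 354.646°.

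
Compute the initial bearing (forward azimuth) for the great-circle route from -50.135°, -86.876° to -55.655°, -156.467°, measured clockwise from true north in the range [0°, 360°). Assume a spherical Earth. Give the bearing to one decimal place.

Δλ = -156.467 − -86.876 = -69.591°.
θ = atan2( sin Δλ · cos φ₂ , cos φ₁ · sin φ₂ − sin φ₁ · cos φ₂ · cos Δλ )
  = atan2(-0.52876, -0.37822) = -125.576° → normalised to [0°, 360°): 234.424°.

234.4°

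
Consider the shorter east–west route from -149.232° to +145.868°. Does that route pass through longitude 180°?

Yes

Naïve |145.868 − -149.232| = 295.1° > 180°, so the shorter arc goes the other way round — across 180°.
Signed shortest Δλ = ((145.868 − -149.232 + 180) mod 360) − 180 = -64.9°.
Going west by 64.9° from -149.232° passes through 180° before reaching +145.868°.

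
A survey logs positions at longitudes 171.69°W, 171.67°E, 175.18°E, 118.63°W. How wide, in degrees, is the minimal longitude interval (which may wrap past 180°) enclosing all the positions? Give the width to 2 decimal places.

Sort the longitudes: -171.69°, -118.63°, +171.67°, +175.18°.
Eastward gaps between consecutive values (wrapping around): 53.06°, 290.30°, 3.51°, 13.13°.
Largest gap = 290.30° ⇒ minimal covering band is its complement: 360° − 290.30° = 69.70°.
Band runs from +171.67° eastward to -118.63°, crossing the antimeridian.

69.70°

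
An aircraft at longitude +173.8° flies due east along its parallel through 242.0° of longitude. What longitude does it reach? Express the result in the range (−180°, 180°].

Start at +173.8°; shift +242.0° → +415.8°.
+415.8° lies outside (−180°, 180°]; subtract 360° → +55.8°.

+55.8°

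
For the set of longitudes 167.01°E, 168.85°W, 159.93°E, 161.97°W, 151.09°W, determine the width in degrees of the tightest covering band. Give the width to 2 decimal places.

48.98°

Sort the longitudes: -168.85°, -161.97°, -151.09°, +159.93°, +167.01°.
Eastward gaps between consecutive values (wrapping around): 6.88°, 10.88°, 311.02°, 7.08°, 24.14°.
Largest gap = 311.02° ⇒ minimal covering band is its complement: 360° − 311.02° = 48.98°.
Band runs from +159.93° eastward to -151.09°, crossing the antimeridian.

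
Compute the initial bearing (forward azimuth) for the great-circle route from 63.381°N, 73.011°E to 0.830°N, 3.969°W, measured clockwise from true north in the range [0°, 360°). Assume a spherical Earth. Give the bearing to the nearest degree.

Δλ = -3.969 − 73.011 = -76.980°.
θ = atan2( sin Δλ · cos φ₂ , cos φ₁ · sin φ₂ − sin φ₁ · cos φ₂ · cos Δλ )
  = atan2(-0.97419, -0.19490) = -101.313° → normalised to [0°, 360°): 258.687°.

259°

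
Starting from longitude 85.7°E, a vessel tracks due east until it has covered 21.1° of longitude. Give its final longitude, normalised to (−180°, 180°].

106.8°E

Start at +85.7°; shift +21.1° → +106.8°.
+106.8° already lies in (−180°, 180°].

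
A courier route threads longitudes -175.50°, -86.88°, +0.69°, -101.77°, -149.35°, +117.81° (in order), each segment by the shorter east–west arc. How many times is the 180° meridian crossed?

1

Leg 1: -175.50° → -86.88°, shortest Δλ = 88.62° (east) — does not cross 180°.
Leg 2: -86.88° → +0.69°, shortest Δλ = 87.57° (east) — does not cross 180°.
Leg 3: +0.69° → -101.77°, shortest Δλ = -102.46° (west) — does not cross 180°.
Leg 4: -101.77° → -149.35°, shortest Δλ = -47.58° (west) — does not cross 180°.
Leg 5: -149.35° → +117.81°, shortest Δλ = -92.84° (west) — crosses 180°.
Total crossings: 1.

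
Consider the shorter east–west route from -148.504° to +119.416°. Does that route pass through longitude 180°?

Naïve |119.416 − -148.504| = 267.92° > 180°, so the shorter arc goes the other way round — across 180°.
Signed shortest Δλ = ((119.416 − -148.504 + 180) mod 360) − 180 = -92.08°.
Going west by 92.08° from -148.504° passes through 180° before reaching +119.416°.

Yes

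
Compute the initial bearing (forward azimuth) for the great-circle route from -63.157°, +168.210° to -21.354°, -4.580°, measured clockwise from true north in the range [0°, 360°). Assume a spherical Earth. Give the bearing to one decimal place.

Δλ = -4.580 − 168.210 = -172.790°.
θ = atan2( sin Δλ · cos φ₂ , cos φ₁ · sin φ₂ − sin φ₁ · cos φ₂ · cos Δλ )
  = atan2(-0.11689, -0.98884) = -173.258° → normalised to [0°, 360°): 186.742°.

186.7°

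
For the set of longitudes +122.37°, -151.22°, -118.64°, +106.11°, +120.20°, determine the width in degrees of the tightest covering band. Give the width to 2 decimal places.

135.25°

Sort the longitudes: -151.22°, -118.64°, +106.11°, +120.20°, +122.37°.
Eastward gaps between consecutive values (wrapping around): 32.58°, 224.75°, 14.09°, 2.17°, 86.41°.
Largest gap = 224.75° ⇒ minimal covering band is its complement: 360° − 224.75° = 135.25°.
Band runs from +106.11° eastward to -118.64°, crossing the antimeridian.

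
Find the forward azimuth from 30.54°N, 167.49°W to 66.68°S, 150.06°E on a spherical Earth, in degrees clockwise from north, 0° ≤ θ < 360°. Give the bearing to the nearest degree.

196°

Δλ = 150.06 − -167.49 = 317.55°; wrapped into (−180°, 180°]: -42.45°.
θ = atan2( sin Δλ · cos φ₂ , cos φ₁ · sin φ₂ − sin φ₁ · cos φ₂ · cos Δλ )
  = atan2(-0.26719, -0.93934) = -164.122° → normalised to [0°, 360°): 195.878°.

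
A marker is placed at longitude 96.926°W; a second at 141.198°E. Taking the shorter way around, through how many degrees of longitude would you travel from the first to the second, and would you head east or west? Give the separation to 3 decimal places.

121.876° west

Raw difference: 141.198 − -96.926 = 238.124°.
Normalise into (−180°, 180°]: 238.124° − 360° = -121.876°.
Negative ⇒ the second point lies to the west; separation 121.876°.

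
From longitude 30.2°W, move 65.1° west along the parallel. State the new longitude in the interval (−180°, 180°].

Start at -30.2°; shift −65.1° → -95.3°.
-95.3° already lies in (−180°, 180°].

95.3°W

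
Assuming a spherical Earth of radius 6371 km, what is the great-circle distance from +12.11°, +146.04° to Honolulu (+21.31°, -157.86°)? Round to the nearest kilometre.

6032 km

Δλ = -157.86 − 146.04 = -303.90°; wrapped into (−180°, 180°]: 56.10°.
Δφ = 21.31 − 12.11 = 9.20°.
a = sin²(Δφ/2) + cos φ₁ · cos φ₂ · sin²(Δλ/2) = 0.207856.
c = 2·atan2(√a, √(1−a)) = 0.94679 rad → d = 6371·c ≈ 6032.02 km.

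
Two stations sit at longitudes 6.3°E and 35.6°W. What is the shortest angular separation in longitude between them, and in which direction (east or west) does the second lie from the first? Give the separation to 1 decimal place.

41.9° west

Raw difference: -35.6 − 6.3 = -41.9°.
Normalise into (−180°, 180°]: -41.9° stays -41.9°.
Negative ⇒ the second point lies to the west; separation 41.9°.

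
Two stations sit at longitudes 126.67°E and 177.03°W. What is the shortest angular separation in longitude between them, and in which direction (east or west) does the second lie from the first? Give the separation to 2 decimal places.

Raw difference: -177.03 − 126.67 = -303.7°.
Normalise into (−180°, 180°]: -303.7° + 360° = 56.3°.
Positive ⇒ the second point lies to the east; separation 56.30°.

56.30° east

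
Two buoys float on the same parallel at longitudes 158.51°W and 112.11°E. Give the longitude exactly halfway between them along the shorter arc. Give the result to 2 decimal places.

156.80°E

Signed shortest Δλ from -158.51° to +112.11° is -89.38°.
Midpoint longitude = -158.51° + (-89.38°)/2 = -158.51° − 44.69° = -203.20°.
Normalise into (−180°, 180°]: +156.80°.
(The naïve average (-158.51 + +112.11)/2 = -23.2° is on the wrong side of the globe.)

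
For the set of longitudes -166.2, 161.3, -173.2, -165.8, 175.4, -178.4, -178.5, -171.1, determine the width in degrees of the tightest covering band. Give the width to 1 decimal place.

32.9°

Sort the longitudes: -178.5°, -178.4°, -173.2°, -171.1°, -166.2°, -165.8°, +161.3°, +175.4°.
Eastward gaps between consecutive values (wrapping around): 0.1°, 5.2°, 2.1°, 4.9°, 0.4°, 327.1°, 14.1°, 6.1°.
Largest gap = 327.1° ⇒ minimal covering band is its complement: 360° − 327.1° = 32.9°.
Band runs from +161.3° eastward to -165.8°, crossing the antimeridian.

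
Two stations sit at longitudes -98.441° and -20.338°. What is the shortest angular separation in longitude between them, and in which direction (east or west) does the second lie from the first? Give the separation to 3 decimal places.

78.103° east

Raw difference: -20.338 − -98.441 = 78.103°.
Normalise into (−180°, 180°]: 78.103° stays 78.103°.
Positive ⇒ the second point lies to the east; separation 78.103°.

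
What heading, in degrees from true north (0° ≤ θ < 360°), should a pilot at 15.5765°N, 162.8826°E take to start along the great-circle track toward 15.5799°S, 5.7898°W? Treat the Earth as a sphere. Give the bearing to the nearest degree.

268°

Δλ = -5.7898 − 162.8826 = -168.6724°.
θ = atan2( sin Δλ · cos φ₂ , cos φ₁ · sin φ₂ − sin φ₁ · cos φ₂ · cos Δλ )
  = atan2(-0.18920, -0.00510) = -91.543° → normalised to [0°, 360°): 268.457°.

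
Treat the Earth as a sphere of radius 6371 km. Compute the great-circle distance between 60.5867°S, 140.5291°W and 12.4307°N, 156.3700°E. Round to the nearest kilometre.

Δλ = 156.3700 − -140.5291 = 296.8991°; wrapped into (−180°, 180°]: -63.1009°.
Δφ = 12.4307 − -60.5867 = 73.0174°.
a = sin²(Δφ/2) + cos φ₁ · cos φ₂ · sin²(Δλ/2) = 0.485267.
c = 2·atan2(√a, √(1−a)) = 1.54133 rad → d = 6371·c ≈ 9819.79 km.

9820 km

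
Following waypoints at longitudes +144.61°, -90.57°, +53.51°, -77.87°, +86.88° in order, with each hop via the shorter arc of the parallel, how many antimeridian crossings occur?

1

Leg 1: +144.61° → -90.57°, shortest Δλ = 124.82° (east) — crosses 180°.
Leg 2: -90.57° → +53.51°, shortest Δλ = 144.08° (east) — does not cross 180°.
Leg 3: +53.51° → -77.87°, shortest Δλ = -131.38° (west) — does not cross 180°.
Leg 4: -77.87° → +86.88°, shortest Δλ = 164.75° (east) — does not cross 180°.
Total crossings: 1.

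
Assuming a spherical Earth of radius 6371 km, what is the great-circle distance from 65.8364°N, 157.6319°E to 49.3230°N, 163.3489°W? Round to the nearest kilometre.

2885 km

Δλ = -163.3489 − 157.6319 = -320.9808°; wrapped into (−180°, 180°]: 39.0192°.
Δφ = 49.3230 − 65.8364 = -16.5134°.
a = sin²(Δφ/2) + cos φ₁ · cos φ₂ · sin²(Δλ/2) = 0.050381.
c = 2·atan2(√a, √(1−a)) = 0.45277 rad → d = 6371·c ≈ 2884.61 km.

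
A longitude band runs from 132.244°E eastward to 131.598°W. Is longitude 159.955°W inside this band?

Yes

Band width going east from +132.244° to -131.598°: ((-131.598 − 132.244) mod 360) = 96.158°.
Offset of -159.955° east of the west edge: ((-159.955 − 132.244) mod 360) = 67.801°.
67.801° ≤ 96.158° ⇒ inside.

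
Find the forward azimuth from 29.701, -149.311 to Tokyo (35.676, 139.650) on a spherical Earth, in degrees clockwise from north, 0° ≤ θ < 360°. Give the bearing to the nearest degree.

296°

Δλ = 139.650 − -149.311 = 288.961°; wrapped into (−180°, 180°]: -71.039°.
θ = atan2( sin Δλ · cos φ₂ , cos φ₁ · sin φ₂ − sin φ₁ · cos φ₂ · cos Δλ )
  = atan2(-0.76825, 0.37580) = -63.934° → normalised to [0°, 360°): 296.066°.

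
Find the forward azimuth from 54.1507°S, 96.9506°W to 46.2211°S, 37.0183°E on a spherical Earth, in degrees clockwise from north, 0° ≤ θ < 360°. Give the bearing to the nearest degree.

148°

Δλ = 37.0183 − -96.9506 = 133.9689°.
θ = atan2( sin Δλ · cos φ₂ , cos φ₁ · sin φ₂ − sin φ₁ · cos φ₂ · cos Δλ )
  = atan2(0.49796, -0.81220) = 148.488° → normalised to [0°, 360°): 148.488°.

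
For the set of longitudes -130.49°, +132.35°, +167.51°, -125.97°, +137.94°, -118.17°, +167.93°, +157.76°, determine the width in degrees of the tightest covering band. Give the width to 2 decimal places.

109.48°

Sort the longitudes: -130.49°, -125.97°, -118.17°, +132.35°, +137.94°, +157.76°, +167.51°, +167.93°.
Eastward gaps between consecutive values (wrapping around): 4.52°, 7.80°, 250.52°, 5.59°, 19.82°, 9.75°, 0.42°, 61.58°.
Largest gap = 250.52° ⇒ minimal covering band is its complement: 360° − 250.52° = 109.48°.
Band runs from +132.35° eastward to -118.17°, crossing the antimeridian.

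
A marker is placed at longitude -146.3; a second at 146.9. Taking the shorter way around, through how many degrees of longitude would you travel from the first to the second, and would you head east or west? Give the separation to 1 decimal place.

66.8° west

Raw difference: 146.9 − -146.3 = 293.2°.
Normalise into (−180°, 180°]: 293.2° − 360° = -66.8°.
Negative ⇒ the second point lies to the west; separation 66.8°.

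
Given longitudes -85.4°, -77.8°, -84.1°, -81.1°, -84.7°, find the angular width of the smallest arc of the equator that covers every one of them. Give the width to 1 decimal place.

7.6°

Sort the longitudes: -85.4°, -84.7°, -84.1°, -81.1°, -77.8°.
Eastward gaps between consecutive values (wrapping around): 0.7°, 0.6°, 3.0°, 3.3°, 352.4°.
Largest gap = 352.4° ⇒ minimal covering band is its complement: 360° − 352.4° = 7.6°.
Band runs from -85.4° eastward to -77.8°.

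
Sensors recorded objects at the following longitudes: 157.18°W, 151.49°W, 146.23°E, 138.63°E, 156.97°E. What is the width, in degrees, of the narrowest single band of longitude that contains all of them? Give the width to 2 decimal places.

Sort the longitudes: -157.18°, -151.49°, +138.63°, +146.23°, +156.97°.
Eastward gaps between consecutive values (wrapping around): 5.69°, 290.12°, 7.60°, 10.74°, 45.85°.
Largest gap = 290.12° ⇒ minimal covering band is its complement: 360° − 290.12° = 69.88°.
Band runs from +138.63° eastward to -151.49°, crossing the antimeridian.

69.88°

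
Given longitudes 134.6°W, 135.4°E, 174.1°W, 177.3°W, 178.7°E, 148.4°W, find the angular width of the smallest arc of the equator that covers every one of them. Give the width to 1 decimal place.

Sort the longitudes: -177.3°, -174.1°, -148.4°, -134.6°, +135.4°, +178.7°.
Eastward gaps between consecutive values (wrapping around): 3.2°, 25.7°, 13.8°, 270.0°, 43.3°, 4.0°.
Largest gap = 270.0° ⇒ minimal covering band is its complement: 360° − 270.0° = 90.0°.
Band runs from +135.4° eastward to -134.6°, crossing the antimeridian.

90.0°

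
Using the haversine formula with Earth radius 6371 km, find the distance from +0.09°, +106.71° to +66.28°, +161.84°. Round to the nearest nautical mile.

Δλ = 161.84 − 106.71 = 55.13°.
Δφ = 66.28 − 0.09 = 66.19°.
a = sin²(Δφ/2) + cos φ₁ · cos φ₂ · sin²(Δλ/2) = 0.384290.
c = 2·atan2(√a, √(1−a)) = 1.33726 rad → d = 6371·c ≈ 8519.67 km ≈ 4600.26 nmi.

4600 nmi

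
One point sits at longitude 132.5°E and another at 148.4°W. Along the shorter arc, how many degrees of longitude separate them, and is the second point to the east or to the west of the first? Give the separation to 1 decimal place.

Raw difference: -148.4 − 132.5 = -280.9°.
Normalise into (−180°, 180°]: -280.9° + 360° = 79.1°.
Positive ⇒ the second point lies to the east; separation 79.1°.

79.1° east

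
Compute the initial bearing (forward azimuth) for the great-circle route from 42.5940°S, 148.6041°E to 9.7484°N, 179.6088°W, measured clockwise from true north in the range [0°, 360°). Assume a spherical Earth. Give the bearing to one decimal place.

36.9°

Δλ = -179.6088 − 148.6041 = -328.2129°; wrapped into (−180°, 180°]: 31.7871°.
θ = atan2( sin Δλ · cos φ₂ , cos φ₁ · sin φ₂ − sin φ₁ · cos φ₂ · cos Δλ )
  = atan2(0.51916, 0.69163) = 36.893° → normalised to [0°, 360°): 36.893°.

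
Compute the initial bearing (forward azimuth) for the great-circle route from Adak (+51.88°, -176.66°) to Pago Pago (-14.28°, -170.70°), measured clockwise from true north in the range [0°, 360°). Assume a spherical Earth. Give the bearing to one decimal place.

Δλ = -170.70 − -176.66 = 5.96°.
θ = atan2( sin Δλ · cos φ₂ , cos φ₁ · sin φ₂ − sin φ₁ · cos φ₂ · cos Δλ )
  = atan2(0.10063, -0.91056) = 173.694° → normalised to [0°, 360°): 173.694°.

173.7°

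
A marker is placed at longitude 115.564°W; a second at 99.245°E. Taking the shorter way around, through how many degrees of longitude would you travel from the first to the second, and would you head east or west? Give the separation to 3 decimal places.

145.191° west

Raw difference: 99.245 − -115.564 = 214.809°.
Normalise into (−180°, 180°]: 214.809° − 360° = -145.191°.
Negative ⇒ the second point lies to the west; separation 145.191°.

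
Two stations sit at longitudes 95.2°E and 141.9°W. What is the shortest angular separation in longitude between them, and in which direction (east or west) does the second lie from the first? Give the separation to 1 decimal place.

122.9° east

Raw difference: -141.9 − 95.2 = -237.1°.
Normalise into (−180°, 180°]: -237.1° + 360° = 122.9°.
Positive ⇒ the second point lies to the east; separation 122.9°.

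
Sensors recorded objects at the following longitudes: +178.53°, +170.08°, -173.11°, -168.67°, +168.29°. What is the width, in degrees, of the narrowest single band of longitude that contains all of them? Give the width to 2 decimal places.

Sort the longitudes: -173.11°, -168.67°, +168.29°, +170.08°, +178.53°.
Eastward gaps between consecutive values (wrapping around): 4.44°, 336.96°, 1.79°, 8.45°, 8.36°.
Largest gap = 336.96° ⇒ minimal covering band is its complement: 360° − 336.96° = 23.04°.
Band runs from +168.29° eastward to -168.67°, crossing the antimeridian.

23.04°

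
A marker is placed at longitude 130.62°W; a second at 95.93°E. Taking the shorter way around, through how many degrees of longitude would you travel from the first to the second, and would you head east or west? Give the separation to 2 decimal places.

133.45° west

Raw difference: 95.93 − -130.62 = 226.55°.
Normalise into (−180°, 180°]: 226.55° − 360° = -133.45°.
Negative ⇒ the second point lies to the west; separation 133.45°.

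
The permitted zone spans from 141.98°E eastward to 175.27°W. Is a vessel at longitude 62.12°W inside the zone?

No

Band width going east from +141.98° to -175.27°: ((-175.27 − 141.98) mod 360) = 42.75°.
Offset of -62.12° east of the west edge: ((-62.12 − 141.98) mod 360) = 155.90°.
155.90° > 42.75° ⇒ outside.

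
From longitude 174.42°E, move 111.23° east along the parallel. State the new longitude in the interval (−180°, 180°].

Start at +174.42°; shift +111.23° → +285.65°.
+285.65° lies outside (−180°, 180°]; subtract 360° → -74.35°.

74.35°W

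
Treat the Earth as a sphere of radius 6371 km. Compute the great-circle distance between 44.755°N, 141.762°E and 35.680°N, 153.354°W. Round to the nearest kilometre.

5453 km

Δλ = -153.354 − 141.762 = -295.116°; wrapped into (−180°, 180°]: 64.884°.
Δφ = 35.680 − 44.755 = -9.075°.
a = sin²(Δφ/2) + cos φ₁ · cos φ₂ · sin²(Δλ/2) = 0.172254.
c = 2·atan2(√a, √(1−a)) = 0.85596 rad → d = 6371·c ≈ 5453.33 km.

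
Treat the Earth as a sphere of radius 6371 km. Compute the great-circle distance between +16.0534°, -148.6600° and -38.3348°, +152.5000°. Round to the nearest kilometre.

Δλ = 152.5000 − -148.6600 = 301.1600°; wrapped into (−180°, 180°]: -58.8400°.
Δφ = -38.3348 − 16.0534 = -54.3882°.
a = sin²(Δφ/2) + cos φ₁ · cos φ₂ · sin²(Δλ/2) = 0.390738.
c = 2·atan2(√a, √(1−a)) = 1.35050 rad → d = 6371·c ≈ 8604.01 km.

8604 km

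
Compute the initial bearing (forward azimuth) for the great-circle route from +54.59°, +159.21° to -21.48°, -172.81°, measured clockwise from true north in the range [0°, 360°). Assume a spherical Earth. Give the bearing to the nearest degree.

Δλ = -172.81 − 159.21 = -332.02°; wrapped into (−180°, 180°]: 27.98°.
θ = atan2( sin Δλ · cos φ₂ , cos φ₁ · sin φ₂ − sin φ₁ · cos φ₂ · cos Δλ )
  = atan2(0.43658, -0.88194) = 153.664° → normalised to [0°, 360°): 153.664°.

154°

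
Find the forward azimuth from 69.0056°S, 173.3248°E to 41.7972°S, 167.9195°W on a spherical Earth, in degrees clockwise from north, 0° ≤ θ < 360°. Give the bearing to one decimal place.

Δλ = -167.9195 − 173.3248 = -341.2443°; wrapped into (−180°, 180°]: 18.7557°.
θ = atan2( sin Δλ · cos φ₂ , cos φ₁ · sin φ₂ − sin φ₁ · cos φ₂ · cos Δλ )
  = atan2(0.23971, 0.42027) = 29.699° → normalised to [0°, 360°): 29.699°.

29.7°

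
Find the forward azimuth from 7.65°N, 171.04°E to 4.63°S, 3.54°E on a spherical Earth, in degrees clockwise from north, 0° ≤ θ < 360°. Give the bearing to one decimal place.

282.9°

Δλ = 3.54 − 171.04 = -167.50°.
θ = atan2( sin Δλ · cos φ₂ , cos φ₁ · sin φ₂ − sin φ₁ · cos φ₂ · cos Δλ )
  = atan2(-0.21573, 0.04954) = -77.067° → normalised to [0°, 360°): 282.933°.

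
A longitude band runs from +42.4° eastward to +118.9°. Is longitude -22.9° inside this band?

No

Band width going east from +42.4° to +118.9°: ((118.9 − 42.4) mod 360) = 76.5°.
Offset of -22.9° east of the west edge: ((-22.9 − 42.4) mod 360) = 294.7°.
294.7° > 76.5° ⇒ outside.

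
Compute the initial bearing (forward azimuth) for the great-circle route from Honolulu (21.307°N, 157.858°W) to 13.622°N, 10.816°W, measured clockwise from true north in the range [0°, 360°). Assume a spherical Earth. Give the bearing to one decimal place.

Δλ = -10.816 − -157.858 = 147.042°.
θ = atan2( sin Δλ · cos φ₂ , cos φ₁ · sin φ₂ − sin φ₁ · cos φ₂ · cos Δλ )
  = atan2(0.52872, 0.51573) = 45.713° → normalised to [0°, 360°): 45.713°.

45.7°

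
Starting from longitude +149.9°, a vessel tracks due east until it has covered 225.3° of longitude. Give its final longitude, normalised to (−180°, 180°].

Start at +149.9°; shift +225.3° → +375.2°.
+375.2° lies outside (−180°, 180°]; subtract 360° → +15.2°.

+15.2°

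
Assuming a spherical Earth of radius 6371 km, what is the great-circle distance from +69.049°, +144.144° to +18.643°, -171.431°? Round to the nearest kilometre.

Δλ = -171.431 − 144.144 = -315.575°; wrapped into (−180°, 180°]: 44.425°.
Δφ = 18.643 − 69.049 = -50.406°.
a = sin²(Δφ/2) + cos φ₁ · cos φ₂ · sin²(Δλ/2) = 0.229749.
c = 2·atan2(√a, √(1−a)) = 0.99976 rad → d = 6371·c ≈ 6369.49 km.

6369 km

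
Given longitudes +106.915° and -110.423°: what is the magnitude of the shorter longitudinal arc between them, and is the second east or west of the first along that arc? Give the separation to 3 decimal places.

142.662° east

Raw difference: -110.423 − 106.915 = -217.338°.
Normalise into (−180°, 180°]: -217.338° + 360° = 142.662°.
Positive ⇒ the second point lies to the east; separation 142.662°.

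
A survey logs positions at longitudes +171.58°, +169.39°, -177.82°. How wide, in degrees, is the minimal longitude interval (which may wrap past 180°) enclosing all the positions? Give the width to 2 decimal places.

12.79°

Sort the longitudes: -177.82°, +169.39°, +171.58°.
Eastward gaps between consecutive values (wrapping around): 347.21°, 2.19°, 10.60°.
Largest gap = 347.21° ⇒ minimal covering band is its complement: 360° − 347.21° = 12.79°.
Band runs from +169.39° eastward to -177.82°, crossing the antimeridian.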